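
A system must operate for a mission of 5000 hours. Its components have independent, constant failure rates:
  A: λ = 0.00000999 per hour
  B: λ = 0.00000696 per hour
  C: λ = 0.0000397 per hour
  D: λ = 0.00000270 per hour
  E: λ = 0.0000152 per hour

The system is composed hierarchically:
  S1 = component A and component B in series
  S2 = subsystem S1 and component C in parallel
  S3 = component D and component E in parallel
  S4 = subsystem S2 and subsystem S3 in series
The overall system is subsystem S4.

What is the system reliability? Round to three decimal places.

R(A) = exp(−0.00000999 × 5000) = 0.95128
R(B) = exp(−0.00000696 × 5000) = 0.96580
R(C) = exp(−0.0000397 × 5000) = 0.81996
R(D) = exp(−0.00000270 × 5000) = 0.98659
R(E) = exp(−0.0000152 × 5000) = 0.92682
Series (A and B): 0.95128 × 0.96580 = 0.91875
Parallel ([0.91875] and C): 1 − (1 − 0.91875)(1 − 0.81996) = 0.98537
Parallel (D and E): 1 − (1 − 0.98659)(1 − 0.92682) = 0.99902
Series ([0.98537] and [0.99902]): 0.98537 × 0.99902 = 0.984

0.984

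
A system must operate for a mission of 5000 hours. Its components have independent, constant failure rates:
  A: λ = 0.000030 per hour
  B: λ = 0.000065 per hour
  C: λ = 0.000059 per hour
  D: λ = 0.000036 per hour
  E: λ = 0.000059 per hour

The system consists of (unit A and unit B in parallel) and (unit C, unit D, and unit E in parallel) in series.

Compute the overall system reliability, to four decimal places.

R(A) = exp(−0.000030 × 5000) = 0.860708
R(B) = exp(−0.000065 × 5000) = 0.722527
R(C) = exp(−0.000059 × 5000) = 0.744532
R(D) = exp(−0.000036 × 5000) = 0.835270
R(E) = exp(−0.000059 × 5000) = 0.744532
Parallel (A and B): 1 − (1 − 0.860708)(1 − 0.722527) = 0.961350
Parallel (C, D, and E): 1 − (1 − 0.744532)(1 − 0.835270)(1 − 0.744532) = 0.989249
Series ([0.961350] and [0.989249]): 0.961350 × 0.989249 = 0.9510

0.9510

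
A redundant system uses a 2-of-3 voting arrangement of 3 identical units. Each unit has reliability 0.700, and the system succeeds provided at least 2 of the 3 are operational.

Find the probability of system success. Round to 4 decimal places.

R = Σ_{i=2}^{3} C(3,i) p^i (1−p)^{3−i} with p = 0.700
C(3,2)·0.700^2·0.300^1 = 0.441000
C(3,3)·0.700^3·0.300^0 = 0.343000
Sum = 0.7840

0.7840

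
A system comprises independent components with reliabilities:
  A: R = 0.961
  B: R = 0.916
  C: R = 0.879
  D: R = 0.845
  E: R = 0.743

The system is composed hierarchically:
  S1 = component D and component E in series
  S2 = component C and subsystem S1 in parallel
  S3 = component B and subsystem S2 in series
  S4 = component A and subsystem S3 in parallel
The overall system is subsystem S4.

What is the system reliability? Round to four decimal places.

Series (D and E): 0.845000 × 0.743000 = 0.627835
Parallel (C and [0.627835]): 1 − (1 − 0.879000)(1 − 0.627835) = 0.954968
Series (B and [0.954968]): 0.916000 × 0.954968 = 0.874751
Parallel (A and [0.874751]): 1 − (1 − 0.961000)(1 − 0.874751) = 0.9951

0.9951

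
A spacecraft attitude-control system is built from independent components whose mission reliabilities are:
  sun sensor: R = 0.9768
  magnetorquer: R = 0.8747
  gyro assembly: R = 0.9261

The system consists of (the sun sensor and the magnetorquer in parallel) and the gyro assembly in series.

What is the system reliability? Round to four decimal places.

Parallel (sun sensor and magnetorquer): 1 − (1 − 0.976800)(1 − 0.874700) = 0.997093
Series ([0.997093] and gyro assembly): 0.997093 × 0.926100 = 0.9234

0.9234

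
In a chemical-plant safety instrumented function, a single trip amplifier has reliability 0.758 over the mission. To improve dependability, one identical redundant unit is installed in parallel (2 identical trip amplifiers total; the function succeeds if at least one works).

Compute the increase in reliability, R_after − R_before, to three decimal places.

R_before = 0.758
R_after = 1 − (1 − 0.758)^2 = 0.941
ΔR = 0.941 − 0.758 = 0.183

0.183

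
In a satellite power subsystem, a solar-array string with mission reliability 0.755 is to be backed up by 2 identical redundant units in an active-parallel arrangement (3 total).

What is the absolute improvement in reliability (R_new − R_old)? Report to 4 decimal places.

0.2303

R_before = 0.755
R_after = 1 − (1 − 0.755)^3 = 0.9853
ΔR = 0.9853 − 0.755 = 0.2303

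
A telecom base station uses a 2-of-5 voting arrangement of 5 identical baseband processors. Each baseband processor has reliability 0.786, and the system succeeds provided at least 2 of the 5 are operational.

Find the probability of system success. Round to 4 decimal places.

0.9913

R = Σ_{i=2}^{5} C(5,i) p^i (1−p)^{5−i} with p = 0.786
C(5,2)·0.786^2·0.214^3 = 0.060546
C(5,3)·0.786^3·0.214^2 = 0.222380
C(5,4)·0.786^4·0.214^1 = 0.408389
C(5,5)·0.786^5·0.214^0 = 0.299994
Sum = 0.9913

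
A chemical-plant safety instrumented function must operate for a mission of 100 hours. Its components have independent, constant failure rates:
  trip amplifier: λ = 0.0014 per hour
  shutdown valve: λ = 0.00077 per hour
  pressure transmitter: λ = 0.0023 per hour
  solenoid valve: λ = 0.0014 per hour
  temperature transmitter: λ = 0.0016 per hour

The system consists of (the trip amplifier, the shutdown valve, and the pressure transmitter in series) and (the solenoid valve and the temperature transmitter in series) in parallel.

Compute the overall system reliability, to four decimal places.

R(trip amplifier) = exp(−0.0014 × 100) = 0.869358
R(shutdown valve) = exp(−0.00077 × 100) = 0.925890
R(pressure transmitter) = exp(−0.0023 × 100) = 0.794534
R(solenoid valve) = exp(−0.0014 × 100) = 0.869358
R(temperature transmitter) = exp(−0.0016 × 100) = 0.852144
Series (trip amplifier, shutdown valve, and pressure transmitter): 0.869358 × 0.925890 × 0.794534 = 0.639544
Series (solenoid valve and temperature transmitter): 0.869358 × 0.852144 = 0.740818
Parallel ([0.639544] and [0.740818]): 1 − (1 − 0.639544)(1 − 0.740818) = 0.9066

0.9066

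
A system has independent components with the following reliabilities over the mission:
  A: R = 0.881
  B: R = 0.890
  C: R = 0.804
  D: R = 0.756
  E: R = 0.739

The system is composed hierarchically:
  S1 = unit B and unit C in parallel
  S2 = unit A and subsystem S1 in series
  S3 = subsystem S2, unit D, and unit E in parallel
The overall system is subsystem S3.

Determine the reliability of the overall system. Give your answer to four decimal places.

0.9912

Parallel (B and C): 1 − (1 − 0.890000)(1 − 0.804000) = 0.978440
Series (A and [0.978440]): 0.881000 × 0.978440 = 0.862006
Parallel ([0.862006], D, and E): 1 − (1 − 0.862006)(1 − 0.756000)(1 − 0.739000) = 0.9912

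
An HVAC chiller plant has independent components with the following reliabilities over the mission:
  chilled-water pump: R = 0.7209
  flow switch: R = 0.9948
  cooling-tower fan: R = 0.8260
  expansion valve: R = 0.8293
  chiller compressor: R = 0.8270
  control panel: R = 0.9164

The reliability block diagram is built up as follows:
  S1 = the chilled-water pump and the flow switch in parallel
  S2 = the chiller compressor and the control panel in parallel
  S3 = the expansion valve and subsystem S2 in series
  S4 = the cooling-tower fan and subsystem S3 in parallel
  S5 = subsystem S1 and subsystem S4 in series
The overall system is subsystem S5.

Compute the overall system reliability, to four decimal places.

0.9668

Parallel (chilled-water pump and flow switch): 1 − (1 − 0.720900)(1 − 0.994800) = 0.998549
Parallel (chiller compressor and control panel): 1 − (1 − 0.827000)(1 − 0.916400) = 0.985537
Series (expansion valve and [0.985537]): 0.829300 × 0.985537 = 0.817306
Parallel (cooling-tower fan and [0.817306]): 1 − (1 − 0.826000)(1 − 0.817306) = 0.968211
Series ([0.998549] and [0.968211]): 0.998549 × 0.968211 = 0.9668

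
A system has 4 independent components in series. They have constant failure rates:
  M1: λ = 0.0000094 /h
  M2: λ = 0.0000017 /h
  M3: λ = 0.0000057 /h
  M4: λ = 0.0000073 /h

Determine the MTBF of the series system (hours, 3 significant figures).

41500

Series of exponential components: λ_sys = Σ λ_i
λ_sys = 0.0000094 + 0.0000017 + 0.0000057 + 0.0000073 = 2.4100e-05 /h
MTBF = 1 / λ_sys = 41500 h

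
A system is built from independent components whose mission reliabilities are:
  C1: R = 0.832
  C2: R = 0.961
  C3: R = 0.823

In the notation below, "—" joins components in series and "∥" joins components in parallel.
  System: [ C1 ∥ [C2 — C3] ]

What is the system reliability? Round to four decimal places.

0.9649

Series (C2 and C3): 0.961000 × 0.823000 = 0.790903
Parallel (C1 and [0.790903]): 1 − (1 − 0.832000)(1 − 0.790903) = 0.9649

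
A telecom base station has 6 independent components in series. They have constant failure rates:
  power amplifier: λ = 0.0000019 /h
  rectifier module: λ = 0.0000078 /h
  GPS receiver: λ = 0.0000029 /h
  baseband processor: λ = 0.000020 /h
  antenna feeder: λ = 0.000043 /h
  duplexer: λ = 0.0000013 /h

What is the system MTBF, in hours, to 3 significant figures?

13000

Series of exponential components: λ_sys = Σ λ_i
λ_sys = 0.0000019 + 0.0000078 + 0.0000029 + 0.000020 + 0.000043 + 0.0000013 = 7.6900e-05 /h
MTBF = 1 / λ_sys = 13000 h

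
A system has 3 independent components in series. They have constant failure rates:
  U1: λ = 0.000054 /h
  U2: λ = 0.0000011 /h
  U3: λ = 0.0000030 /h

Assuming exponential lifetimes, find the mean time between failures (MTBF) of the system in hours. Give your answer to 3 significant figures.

17200

Series of exponential components: λ_sys = Σ λ_i
λ_sys = 0.000054 + 0.0000011 + 0.0000030 = 5.8100e-05 /h
MTBF = 1 / λ_sys = 17200 h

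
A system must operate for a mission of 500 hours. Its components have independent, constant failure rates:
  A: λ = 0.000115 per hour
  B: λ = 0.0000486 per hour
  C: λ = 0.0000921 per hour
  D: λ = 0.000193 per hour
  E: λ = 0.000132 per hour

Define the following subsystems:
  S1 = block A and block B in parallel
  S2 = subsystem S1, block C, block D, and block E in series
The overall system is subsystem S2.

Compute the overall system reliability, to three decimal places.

R(A) = exp(−0.000115 × 500) = 0.94412
R(B) = exp(−0.0000486 × 500) = 0.97599
R(C) = exp(−0.0000921 × 500) = 0.95499
R(D) = exp(−0.000193 × 500) = 0.90801
R(E) = exp(−0.000132 × 500) = 0.93613
Parallel (A and B): 1 − (1 − 0.94412)(1 − 0.97599) = 0.99866
Series ([0.99866], C, D, and E): 0.99866 × 0.95499 × 0.90801 × 0.93613 = 0.811

0.811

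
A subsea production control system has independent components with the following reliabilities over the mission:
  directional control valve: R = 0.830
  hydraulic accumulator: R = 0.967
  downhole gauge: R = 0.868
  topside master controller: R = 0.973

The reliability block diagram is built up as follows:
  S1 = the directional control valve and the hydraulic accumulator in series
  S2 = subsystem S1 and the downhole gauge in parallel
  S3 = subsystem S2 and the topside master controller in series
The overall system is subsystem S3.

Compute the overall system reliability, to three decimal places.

Series (directional control valve and hydraulic accumulator): 0.83000 × 0.96700 = 0.80261
Parallel ([0.80261] and downhole gauge): 1 − (1 − 0.80261)(1 − 0.86800) = 0.97394
Series ([0.97394] and topside master controller): 0.97394 × 0.97300 = 0.948

0.948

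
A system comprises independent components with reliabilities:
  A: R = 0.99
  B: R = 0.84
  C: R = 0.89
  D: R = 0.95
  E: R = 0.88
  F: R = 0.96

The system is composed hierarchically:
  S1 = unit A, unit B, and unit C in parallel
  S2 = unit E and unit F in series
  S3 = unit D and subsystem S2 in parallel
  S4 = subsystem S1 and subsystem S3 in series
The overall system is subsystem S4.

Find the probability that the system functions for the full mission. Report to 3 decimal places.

Parallel (A, B, and C): 1 − (1 − 0.99000)(1 − 0.84000)(1 − 0.89000) = 0.99982
Series (E and F): 0.88000 × 0.96000 = 0.84480
Parallel (D and [0.84480]): 1 − (1 − 0.95000)(1 − 0.84480) = 0.99224
Series ([0.99982] and [0.99224]): 0.99982 × 0.99224 = 0.992

0.992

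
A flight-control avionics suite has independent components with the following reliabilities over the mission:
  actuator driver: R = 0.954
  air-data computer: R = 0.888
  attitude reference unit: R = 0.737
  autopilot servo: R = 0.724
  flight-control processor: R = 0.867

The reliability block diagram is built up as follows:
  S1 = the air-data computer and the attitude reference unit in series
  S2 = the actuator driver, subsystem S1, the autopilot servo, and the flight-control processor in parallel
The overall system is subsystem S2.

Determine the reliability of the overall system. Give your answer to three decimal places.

0.999

Series (air-data computer and attitude reference unit): 0.88800 × 0.73700 = 0.65446
Parallel (actuator driver, [0.65446], autopilot servo, and flight-control processor): 1 − (1 − 0.95400)(1 − 0.65446)(1 − 0.72400)(1 − 0.86700) = 0.999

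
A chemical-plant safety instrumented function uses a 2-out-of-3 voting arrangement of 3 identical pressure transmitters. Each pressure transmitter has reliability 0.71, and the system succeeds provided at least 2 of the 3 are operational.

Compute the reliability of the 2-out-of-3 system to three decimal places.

R = Σ_{i=2}^{3} C(3,i) p^i (1−p)^{3−i} with p = 0.71
C(3,2)·0.71^2·0.29^1 = 0.43857
C(3,3)·0.71^3·0.29^0 = 0.35791
Sum = 0.796

0.796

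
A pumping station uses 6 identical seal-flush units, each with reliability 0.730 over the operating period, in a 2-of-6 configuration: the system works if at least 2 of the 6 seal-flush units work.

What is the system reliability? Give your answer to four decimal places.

R = Σ_{i=2}^{6} C(6,i) p^i (1−p)^{6−i} with p = 0.730
C(6,2)·0.730^2·0.270^4 = 0.042481
C(6,3)·0.730^3·0.270^3 = 0.153140
C(6,4)·0.730^4·0.270^2 = 0.310535
C(6,5)·0.730^5·0.270^1 = 0.335838
C(6,6)·0.730^6·0.270^0 = 0.151334
Sum = 0.9933

0.9933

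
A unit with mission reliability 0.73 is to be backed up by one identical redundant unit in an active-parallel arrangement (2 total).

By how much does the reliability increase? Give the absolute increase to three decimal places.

0.197

R_before = 0.73
R_after = 1 − (1 − 0.73)^2 = 0.927
ΔR = 0.927 − 0.73 = 0.197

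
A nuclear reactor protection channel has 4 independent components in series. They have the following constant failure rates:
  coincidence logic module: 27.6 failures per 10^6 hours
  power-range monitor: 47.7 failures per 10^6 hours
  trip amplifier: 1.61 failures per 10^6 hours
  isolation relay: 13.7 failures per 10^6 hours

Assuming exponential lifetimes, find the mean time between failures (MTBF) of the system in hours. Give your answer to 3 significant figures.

11000

Series of exponential components: λ_sys = Σ λ_i
λ_sys = 0.0000276 + 0.0000477 + 0.00000161 + 0.0000137 = 9.0610e-05 /h
MTBF = 1 / λ_sys = 11000 h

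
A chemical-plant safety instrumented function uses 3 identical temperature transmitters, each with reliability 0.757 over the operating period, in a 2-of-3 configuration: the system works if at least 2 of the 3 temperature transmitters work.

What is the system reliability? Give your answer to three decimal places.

0.852

R = Σ_{i=2}^{3} C(3,i) p^i (1−p)^{3−i} with p = 0.757
C(3,2)·0.757^2·0.243^1 = 0.41775
C(3,3)·0.757^3·0.243^0 = 0.43380
Sum = 0.852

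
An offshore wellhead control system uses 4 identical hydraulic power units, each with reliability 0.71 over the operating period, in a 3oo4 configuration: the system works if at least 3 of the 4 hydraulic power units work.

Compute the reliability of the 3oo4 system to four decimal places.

R = Σ_{i=3}^{4} C(4,i) p^i (1−p)^{4−i} with p = 0.71
C(4,3)·0.71^3·0.29^1 = 0.415177
C(4,4)·0.71^4·0.29^0 = 0.254117
Sum = 0.6693

0.6693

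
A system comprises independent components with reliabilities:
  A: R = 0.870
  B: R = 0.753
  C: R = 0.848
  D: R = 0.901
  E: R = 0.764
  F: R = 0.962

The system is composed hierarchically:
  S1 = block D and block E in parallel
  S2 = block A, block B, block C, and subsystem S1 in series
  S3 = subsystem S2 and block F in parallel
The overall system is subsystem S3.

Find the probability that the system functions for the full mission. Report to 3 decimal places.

0.983

Parallel (D and E): 1 − (1 − 0.90100)(1 − 0.76400) = 0.97664
Series (A, B, C, and [0.97664]): 0.87000 × 0.75300 × 0.84800 × 0.97664 = 0.54256
Parallel ([0.54256] and F): 1 − (1 − 0.54256)(1 − 0.96200) = 0.983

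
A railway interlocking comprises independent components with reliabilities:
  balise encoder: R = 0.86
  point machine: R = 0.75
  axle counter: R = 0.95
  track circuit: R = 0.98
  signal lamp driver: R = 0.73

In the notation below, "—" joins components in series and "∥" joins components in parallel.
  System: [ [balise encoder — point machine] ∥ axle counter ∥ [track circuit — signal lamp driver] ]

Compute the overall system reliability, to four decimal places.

0.9949

Series (balise encoder and point machine): 0.860000 × 0.750000 = 0.645000
Series (track circuit and signal lamp driver): 0.980000 × 0.730000 = 0.715400
Parallel ([0.645000], axle counter, and [0.715400]): 1 − (1 − 0.645000)(1 − 0.950000)(1 − 0.715400) = 0.9949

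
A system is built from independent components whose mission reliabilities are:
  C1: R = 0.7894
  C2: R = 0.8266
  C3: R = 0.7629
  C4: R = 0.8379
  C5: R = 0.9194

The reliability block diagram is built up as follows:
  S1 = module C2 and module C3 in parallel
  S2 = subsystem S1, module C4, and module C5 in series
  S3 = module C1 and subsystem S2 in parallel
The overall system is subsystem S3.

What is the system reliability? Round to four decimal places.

0.9450

Parallel (C2 and C3): 1 − (1 − 0.826600)(1 − 0.762900) = 0.958887
Series ([0.958887], C4, and C5): 0.958887 × 0.837900 × 0.919400 = 0.738693
Parallel (C1 and [0.738693]): 1 − (1 − 0.789400)(1 − 0.738693) = 0.9450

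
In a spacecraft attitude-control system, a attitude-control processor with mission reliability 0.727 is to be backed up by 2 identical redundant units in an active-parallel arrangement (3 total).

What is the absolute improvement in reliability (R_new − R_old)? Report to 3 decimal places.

R_before = 0.727
R_after = 1 − (1 − 0.727)^3 = 0.980
ΔR = 0.980 − 0.727 = 0.253

0.253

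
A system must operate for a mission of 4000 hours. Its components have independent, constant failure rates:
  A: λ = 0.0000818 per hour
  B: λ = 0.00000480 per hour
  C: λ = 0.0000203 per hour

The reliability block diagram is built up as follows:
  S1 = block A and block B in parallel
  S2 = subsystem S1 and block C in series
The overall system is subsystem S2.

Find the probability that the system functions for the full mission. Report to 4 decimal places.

R(A) = exp(−0.0000818 × 4000) = 0.720940
R(B) = exp(−0.00000480 × 4000) = 0.980983
R(C) = exp(−0.0000203 × 4000) = 0.922009
Parallel (A and B): 1 − (1 − 0.720940)(1 − 0.980983) = 0.994693
Series ([0.994693] and C): 0.994693 × 0.922009 = 0.9171

0.9171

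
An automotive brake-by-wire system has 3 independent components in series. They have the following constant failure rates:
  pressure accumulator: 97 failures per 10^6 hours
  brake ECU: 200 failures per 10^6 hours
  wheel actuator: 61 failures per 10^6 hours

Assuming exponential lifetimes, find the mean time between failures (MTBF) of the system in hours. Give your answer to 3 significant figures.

Series of exponential components: λ_sys = Σ λ_i
λ_sys = 0.000097 + 0.00020 + 0.000061 = 3.5800e-04 /h
MTBF = 1 / λ_sys = 2790 h

2790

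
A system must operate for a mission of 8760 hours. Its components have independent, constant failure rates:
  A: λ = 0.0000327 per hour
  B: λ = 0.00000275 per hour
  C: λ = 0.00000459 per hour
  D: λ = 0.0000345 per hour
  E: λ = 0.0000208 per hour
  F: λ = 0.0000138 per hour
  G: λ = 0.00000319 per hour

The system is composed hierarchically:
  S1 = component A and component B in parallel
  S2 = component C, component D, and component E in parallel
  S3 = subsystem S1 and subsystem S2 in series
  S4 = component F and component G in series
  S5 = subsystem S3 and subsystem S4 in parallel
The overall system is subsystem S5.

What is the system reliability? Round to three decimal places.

0.999

R(A) = exp(−0.0000327 × 8760) = 0.75092
R(B) = exp(−0.00000275 × 8760) = 0.97620
R(C) = exp(−0.00000459 × 8760) = 0.96059
R(D) = exp(−0.0000345 × 8760) = 0.73918
R(E) = exp(−0.0000208 × 8760) = 0.83343
R(F) = exp(−0.0000138 × 8760) = 0.88613
R(G) = exp(−0.00000319 × 8760) = 0.97244
Parallel (A and B): 1 − (1 − 0.75092)(1 − 0.97620) = 0.99407
Parallel (C, D, and E): 1 − (1 − 0.96059)(1 − 0.73918)(1 − 0.83343) = 0.99829
Series ([0.99407] and [0.99829]): 0.99407 × 0.99829 = 0.99237
Series (F and G): 0.88613 × 0.97244 = 0.86171
Parallel ([0.99237] and [0.86171]): 1 − (1 − 0.99237)(1 − 0.86171) = 0.999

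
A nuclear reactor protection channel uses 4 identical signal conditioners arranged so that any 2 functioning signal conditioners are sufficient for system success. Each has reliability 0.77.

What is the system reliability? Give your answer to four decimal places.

R = Σ_{i=2}^{4} C(4,i) p^i (1−p)^{4−i} with p = 0.77
C(4,2)·0.77^2·0.23^2 = 0.188186
C(4,3)·0.77^3·0.23^1 = 0.420010
C(4,4)·0.77^4·0.23^0 = 0.351530
Sum = 0.9597

0.9597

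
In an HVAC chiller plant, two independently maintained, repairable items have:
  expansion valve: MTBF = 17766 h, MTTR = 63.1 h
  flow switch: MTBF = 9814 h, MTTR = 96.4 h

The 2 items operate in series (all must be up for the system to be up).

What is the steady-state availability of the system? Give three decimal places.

A(expansion valve) = MTBF/(MTBF+MTTR) = 17766/(17766+63.1) = 0.996461
A(flow switch) = MTBF/(MTBF+MTTR) = 9814/(9814+96.4) = 0.990273
Series availability: 0.996461 × 0.990273 = 0.987

0.987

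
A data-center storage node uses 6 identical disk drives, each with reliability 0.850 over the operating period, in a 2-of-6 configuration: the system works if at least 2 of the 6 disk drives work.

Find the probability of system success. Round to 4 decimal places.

0.9996

R = Σ_{i=2}^{6} C(6,i) p^i (1−p)^{6−i} with p = 0.850
C(6,2)·0.850^2·0.150^4 = 0.005486
C(6,3)·0.850^3·0.150^3 = 0.041453
C(6,4)·0.850^4·0.150^2 = 0.176177
C(6,5)·0.850^5·0.150^1 = 0.399335
C(6,6)·0.850^6·0.150^0 = 0.377150
Sum = 0.9996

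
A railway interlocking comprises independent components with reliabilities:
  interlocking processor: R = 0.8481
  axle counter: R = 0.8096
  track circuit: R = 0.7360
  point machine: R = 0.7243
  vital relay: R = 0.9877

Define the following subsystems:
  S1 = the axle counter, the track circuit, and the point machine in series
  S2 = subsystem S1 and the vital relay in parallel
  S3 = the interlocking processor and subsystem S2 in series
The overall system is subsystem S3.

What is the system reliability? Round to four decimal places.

0.8422

Series (axle counter, track circuit, and point machine): 0.809600 × 0.736000 × 0.724300 = 0.431585
Parallel ([0.431585] and vital relay): 1 − (1 − 0.431585)(1 − 0.987700) = 0.993008
Series (interlocking processor and [0.993008]): 0.848100 × 0.993008 = 0.8422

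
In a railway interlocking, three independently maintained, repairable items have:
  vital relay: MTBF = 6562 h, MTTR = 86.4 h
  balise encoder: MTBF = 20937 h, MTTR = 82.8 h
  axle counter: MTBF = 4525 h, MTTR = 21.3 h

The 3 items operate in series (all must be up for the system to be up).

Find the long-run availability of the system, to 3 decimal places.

A(vital relay) = MTBF/(MTBF+MTTR) = 6562/(6562+86.4) = 0.987004
A(balise encoder) = MTBF/(MTBF+MTTR) = 20937/(20937+82.8) = 0.996061
A(axle counter) = MTBF/(MTBF+MTTR) = 4525/(4525+21.3) = 0.995315
Series availability: 0.987004 × 0.996061 × 0.995315 = 0.979

0.979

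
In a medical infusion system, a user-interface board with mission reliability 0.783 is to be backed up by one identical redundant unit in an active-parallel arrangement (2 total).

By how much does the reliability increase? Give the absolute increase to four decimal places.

0.1699

R_before = 0.783
R_after = 1 − (1 − 0.783)^2 = 0.9529
ΔR = 0.9529 − 0.783 = 0.1699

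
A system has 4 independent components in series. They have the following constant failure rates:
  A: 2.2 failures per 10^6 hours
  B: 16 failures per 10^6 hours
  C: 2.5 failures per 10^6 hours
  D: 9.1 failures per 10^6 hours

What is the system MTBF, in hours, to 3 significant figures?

33600

Series of exponential components: λ_sys = Σ λ_i
λ_sys = 0.0000022 + 0.000016 + 0.0000025 + 0.0000091 = 2.9800e-05 /h
MTBF = 1 / λ_sys = 33600 h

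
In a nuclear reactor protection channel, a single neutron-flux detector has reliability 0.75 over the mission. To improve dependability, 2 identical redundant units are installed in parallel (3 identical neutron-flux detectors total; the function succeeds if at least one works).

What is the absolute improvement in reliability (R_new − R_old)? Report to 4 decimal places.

0.2344

R_before = 0.75
R_after = 1 − (1 − 0.75)^3 = 0.9844
ΔR = 0.9844 − 0.75 = 0.2344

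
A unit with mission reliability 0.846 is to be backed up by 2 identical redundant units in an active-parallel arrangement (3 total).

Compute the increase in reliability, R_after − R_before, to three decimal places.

R_before = 0.846
R_after = 1 − (1 − 0.846)^3 = 0.996
ΔR = 0.996 − 0.846 = 0.150

0.150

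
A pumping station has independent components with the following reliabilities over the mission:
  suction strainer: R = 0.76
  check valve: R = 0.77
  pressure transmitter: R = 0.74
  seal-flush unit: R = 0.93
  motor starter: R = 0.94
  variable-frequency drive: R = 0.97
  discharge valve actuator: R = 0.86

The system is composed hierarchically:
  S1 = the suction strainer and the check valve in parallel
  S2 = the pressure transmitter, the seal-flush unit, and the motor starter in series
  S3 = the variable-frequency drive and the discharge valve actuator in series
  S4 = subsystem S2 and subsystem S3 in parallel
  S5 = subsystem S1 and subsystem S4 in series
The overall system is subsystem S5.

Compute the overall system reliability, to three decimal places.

Parallel (suction strainer and check valve): 1 − (1 − 0.76000)(1 − 0.77000) = 0.94480
Series (pressure transmitter, seal-flush unit, and motor starter): 0.74000 × 0.93000 × 0.94000 = 0.64691
Series (variable-frequency drive and discharge valve actuator): 0.97000 × 0.86000 = 0.83420
Parallel ([0.64691] and [0.83420]): 1 − (1 − 0.64691)(1 − 0.83420) = 0.94146
Series ([0.94480] and [0.94146]): 0.94480 × 0.94146 = 0.889

0.889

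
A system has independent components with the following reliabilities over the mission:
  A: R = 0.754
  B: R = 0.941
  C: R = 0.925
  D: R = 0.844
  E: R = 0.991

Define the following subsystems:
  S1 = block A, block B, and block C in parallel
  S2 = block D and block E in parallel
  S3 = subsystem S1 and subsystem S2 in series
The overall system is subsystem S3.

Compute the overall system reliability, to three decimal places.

0.998

Parallel (A, B, and C): 1 − (1 − 0.75400)(1 − 0.94100)(1 − 0.92500) = 0.99891
Parallel (D and E): 1 − (1 − 0.84400)(1 − 0.99100) = 0.99860
Series ([0.99891] and [0.99860]): 0.99891 × 0.99860 = 0.998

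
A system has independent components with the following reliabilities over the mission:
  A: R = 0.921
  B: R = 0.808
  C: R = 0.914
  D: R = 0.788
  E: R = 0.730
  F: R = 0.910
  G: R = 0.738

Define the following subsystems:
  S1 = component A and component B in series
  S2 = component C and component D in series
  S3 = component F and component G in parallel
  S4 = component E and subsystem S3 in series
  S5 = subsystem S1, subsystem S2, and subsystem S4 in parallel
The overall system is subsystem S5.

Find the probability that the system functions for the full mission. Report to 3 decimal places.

Series (A and B): 0.92100 × 0.80800 = 0.74417
Series (C and D): 0.91400 × 0.78800 = 0.72023
Parallel (F and G): 1 − (1 − 0.91000)(1 − 0.73800) = 0.97642
Series (E and [0.97642]): 0.73000 × 0.97642 = 0.71279
Parallel ([0.74417], [0.72023], and [0.71279]): 1 − (1 − 0.74417)(1 − 0.72023)(1 − 0.71279) = 0.979

0.979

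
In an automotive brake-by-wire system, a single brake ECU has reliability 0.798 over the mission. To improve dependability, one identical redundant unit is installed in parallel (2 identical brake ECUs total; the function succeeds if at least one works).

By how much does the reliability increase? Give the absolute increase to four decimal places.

0.1612

R_before = 0.798
R_after = 1 − (1 − 0.798)^2 = 0.9592
ΔR = 0.9592 − 0.798 = 0.1612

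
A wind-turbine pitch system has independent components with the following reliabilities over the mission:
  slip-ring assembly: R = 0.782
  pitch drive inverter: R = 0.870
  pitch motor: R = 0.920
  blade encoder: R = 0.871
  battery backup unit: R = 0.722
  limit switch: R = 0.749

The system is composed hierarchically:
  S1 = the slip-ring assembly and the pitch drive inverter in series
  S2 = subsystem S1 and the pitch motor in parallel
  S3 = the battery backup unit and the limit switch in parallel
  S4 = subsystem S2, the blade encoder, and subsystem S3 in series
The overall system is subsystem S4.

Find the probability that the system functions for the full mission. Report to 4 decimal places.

Series (slip-ring assembly and pitch drive inverter): 0.782000 × 0.870000 = 0.680340
Parallel ([0.680340] and pitch motor): 1 − (1 − 0.680340)(1 − 0.920000) = 0.974427
Parallel (battery backup unit and limit switch): 1 − (1 − 0.722000)(1 − 0.749000) = 0.930222
Series ([0.974427], blade encoder, and [0.930222]): 0.974427 × 0.871000 × 0.930222 = 0.7895

0.7895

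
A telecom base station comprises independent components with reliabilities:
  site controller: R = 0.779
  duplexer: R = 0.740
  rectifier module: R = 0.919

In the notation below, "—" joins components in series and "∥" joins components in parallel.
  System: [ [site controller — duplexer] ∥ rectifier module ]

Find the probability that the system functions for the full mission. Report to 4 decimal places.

0.9657

Series (site controller and duplexer): 0.779000 × 0.740000 = 0.576460
Parallel ([0.576460] and rectifier module): 1 − (1 − 0.576460)(1 − 0.919000) = 0.9657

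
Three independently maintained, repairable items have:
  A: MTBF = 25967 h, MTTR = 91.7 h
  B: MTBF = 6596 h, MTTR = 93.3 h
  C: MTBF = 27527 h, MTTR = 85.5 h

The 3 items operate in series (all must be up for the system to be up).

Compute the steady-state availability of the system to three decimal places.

A(A) = MTBF/(MTBF+MTTR) = 25967/(25967+91.7) = 0.996481
A(B) = MTBF/(MTBF+MTTR) = 6596/(6596+93.3) = 0.986052
A(C) = MTBF/(MTBF+MTTR) = 27527/(27527+85.5) = 0.996904
Series availability: 0.996481 × 0.986052 × 0.996904 = 0.980

0.980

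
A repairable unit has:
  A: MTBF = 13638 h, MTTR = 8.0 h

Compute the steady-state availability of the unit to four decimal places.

A(A) = MTBF/(MTBF+MTTR) = 13638/(13638+8.0) = 0.9994

0.9994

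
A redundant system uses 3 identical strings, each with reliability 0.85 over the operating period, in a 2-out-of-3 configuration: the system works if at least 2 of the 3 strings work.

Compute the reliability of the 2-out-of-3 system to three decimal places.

0.939

R = Σ_{i=2}^{3} C(3,i) p^i (1−p)^{3−i} with p = 0.85
C(3,2)·0.85^2·0.15^1 = 0.32513
C(3,3)·0.85^3·0.15^0 = 0.61413
Sum = 0.939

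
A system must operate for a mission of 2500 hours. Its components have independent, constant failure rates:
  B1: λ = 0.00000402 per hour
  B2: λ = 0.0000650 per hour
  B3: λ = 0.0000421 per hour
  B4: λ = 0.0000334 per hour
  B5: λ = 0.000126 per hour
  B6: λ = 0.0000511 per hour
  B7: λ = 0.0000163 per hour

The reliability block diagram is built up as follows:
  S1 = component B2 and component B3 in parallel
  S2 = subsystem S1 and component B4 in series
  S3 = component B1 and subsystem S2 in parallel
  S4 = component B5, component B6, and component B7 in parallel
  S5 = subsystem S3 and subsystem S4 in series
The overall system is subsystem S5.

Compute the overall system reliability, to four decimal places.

0.9978

R(B1) = exp(−0.00000402 × 2500) = 0.990000
R(B2) = exp(−0.0000650 × 2500) = 0.850016
R(B3) = exp(−0.0000421 × 2500) = 0.900099
R(B4) = exp(−0.0000334 × 2500) = 0.919891
R(B5) = exp(−0.000126 × 2500) = 0.729789
R(B6) = exp(−0.0000511 × 2500) = 0.880073
R(B7) = exp(−0.0000163 × 2500) = 0.960069
Parallel (B2 and B3): 1 − (1 − 0.850016)(1 − 0.900099) = 0.985016
Series ([0.985016] and B4): 0.985016 × 0.919891 = 0.906107
Parallel (B1 and [0.906107]): 1 − (1 − 0.990000)(1 − 0.906107) = 0.999061
Parallel (B5, B6, and B7): 1 − (1 − 0.729789)(1 − 0.880073)(1 − 0.960069) = 0.998706
Series ([0.999061] and [0.998706]): 0.999061 × 0.998706 = 0.9978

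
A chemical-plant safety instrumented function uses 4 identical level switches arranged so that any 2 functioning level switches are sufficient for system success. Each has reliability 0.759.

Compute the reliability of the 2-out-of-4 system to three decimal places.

0.954

R = Σ_{i=2}^{4} C(4,i) p^i (1−p)^{4−i} with p = 0.759
C(4,2)·0.759^2·0.241^2 = 0.20076
C(4,3)·0.759^3·0.241^1 = 0.42150
C(4,4)·0.759^4·0.241^0 = 0.33187
Sum = 0.954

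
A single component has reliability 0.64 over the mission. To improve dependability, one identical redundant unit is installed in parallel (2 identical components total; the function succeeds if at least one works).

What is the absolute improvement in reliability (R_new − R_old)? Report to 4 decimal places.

R_before = 0.64
R_after = 1 − (1 − 0.64)^2 = 0.8704
ΔR = 0.8704 − 0.64 = 0.2304

0.2304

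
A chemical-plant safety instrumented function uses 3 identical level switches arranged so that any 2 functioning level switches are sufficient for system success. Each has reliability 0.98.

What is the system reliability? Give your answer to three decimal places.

0.999

R = Σ_{i=2}^{3} C(3,i) p^i (1−p)^{3−i} with p = 0.98
C(3,2)·0.98^2·0.02^1 = 0.05762
C(3,3)·0.98^3·0.02^0 = 0.94119
Sum = 0.999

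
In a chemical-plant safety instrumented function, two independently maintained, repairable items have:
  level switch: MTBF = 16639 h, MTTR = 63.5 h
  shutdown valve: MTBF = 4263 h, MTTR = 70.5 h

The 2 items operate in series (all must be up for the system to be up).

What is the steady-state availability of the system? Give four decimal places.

A(level switch) = MTBF/(MTBF+MTTR) = 16639/(16639+63.5) = 0.996198
A(shutdown valve) = MTBF/(MTBF+MTTR) = 4263/(4263+70.5) = 0.983731
Series availability: 0.996198 × 0.983731 = 0.9800

0.9800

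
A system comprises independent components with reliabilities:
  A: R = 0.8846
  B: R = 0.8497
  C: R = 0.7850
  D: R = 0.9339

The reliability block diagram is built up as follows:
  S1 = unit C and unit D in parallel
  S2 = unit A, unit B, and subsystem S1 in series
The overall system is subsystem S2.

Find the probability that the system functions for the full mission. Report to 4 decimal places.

Parallel (C and D): 1 − (1 − 0.785000)(1 − 0.933900) = 0.985789
Series (A, B, and [0.985789]): 0.884600 × 0.849700 × 0.985789 = 0.7410

0.7410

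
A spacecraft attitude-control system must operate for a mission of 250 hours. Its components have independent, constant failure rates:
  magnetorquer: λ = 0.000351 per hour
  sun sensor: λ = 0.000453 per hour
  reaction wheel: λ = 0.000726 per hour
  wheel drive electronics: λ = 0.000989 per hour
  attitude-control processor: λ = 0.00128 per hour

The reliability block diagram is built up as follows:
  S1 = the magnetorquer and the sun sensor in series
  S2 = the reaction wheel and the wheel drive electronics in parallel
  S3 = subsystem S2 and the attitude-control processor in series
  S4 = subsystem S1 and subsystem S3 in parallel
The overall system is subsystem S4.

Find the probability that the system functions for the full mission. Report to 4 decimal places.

0.9453

R(magnetorquer) = exp(−0.000351 × 250) = 0.915990
R(sun sensor) = exp(−0.000453 × 250) = 0.892927
R(reaction wheel) = exp(−0.000726 × 250) = 0.834018
R(wheel drive electronics) = exp(−0.000989 × 250) = 0.780945
R(attitude-control processor) = exp(−0.00128 × 250) = 0.726149
Series (magnetorquer and sun sensor): 0.915990 × 0.892927 = 0.817912
Parallel (reaction wheel and wheel drive electronics): 1 − (1 − 0.834018)(1 − 0.780945) = 0.963641
Series ([0.963641] and attitude-control processor): 0.963641 × 0.726149 = 0.699747
Parallel ([0.817912] and [0.699747]): 1 − (1 − 0.817912)(1 − 0.699747) = 0.9453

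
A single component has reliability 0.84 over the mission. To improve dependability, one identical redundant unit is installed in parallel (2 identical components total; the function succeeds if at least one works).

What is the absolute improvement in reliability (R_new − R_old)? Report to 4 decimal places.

R_before = 0.84
R_after = 1 − (1 − 0.84)^2 = 0.9744
ΔR = 0.9744 − 0.84 = 0.1344

0.1344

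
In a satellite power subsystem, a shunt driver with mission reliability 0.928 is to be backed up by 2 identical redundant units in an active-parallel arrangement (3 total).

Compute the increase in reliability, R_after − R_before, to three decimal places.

0.072

R_before = 0.928
R_after = 1 − (1 − 0.928)^3 = 1.000
ΔR = 1.000 − 0.928 = 0.072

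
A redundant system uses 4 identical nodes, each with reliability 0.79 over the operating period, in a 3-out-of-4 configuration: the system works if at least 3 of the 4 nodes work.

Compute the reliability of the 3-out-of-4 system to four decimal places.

R = Σ_{i=3}^{4} C(4,i) p^i (1−p)^{4−i} with p = 0.79
C(4,3)·0.79^3·0.21^1 = 0.414153
C(4,4)·0.79^4·0.21^0 = 0.389501
Sum = 0.8037

0.8037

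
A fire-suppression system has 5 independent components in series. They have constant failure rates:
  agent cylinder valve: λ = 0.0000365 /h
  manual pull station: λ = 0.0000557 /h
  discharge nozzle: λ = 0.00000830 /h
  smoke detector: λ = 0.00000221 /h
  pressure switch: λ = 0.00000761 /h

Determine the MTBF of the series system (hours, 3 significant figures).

9060

Series of exponential components: λ_sys = Σ λ_i
λ_sys = 0.0000365 + 0.0000557 + 0.00000830 + 0.00000221 + 0.00000761 = 1.1032e-04 /h
MTBF = 1 / λ_sys = 9060 h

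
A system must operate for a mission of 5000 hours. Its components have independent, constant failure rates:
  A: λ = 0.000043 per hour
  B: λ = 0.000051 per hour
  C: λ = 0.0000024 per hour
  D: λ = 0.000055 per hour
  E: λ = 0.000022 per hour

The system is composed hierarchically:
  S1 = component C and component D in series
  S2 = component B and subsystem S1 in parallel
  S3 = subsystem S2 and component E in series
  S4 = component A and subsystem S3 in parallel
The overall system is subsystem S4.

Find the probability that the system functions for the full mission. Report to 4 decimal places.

0.9701

R(A) = exp(−0.000043 × 5000) = 0.806541
R(B) = exp(−0.000051 × 5000) = 0.774916
R(C) = exp(−0.0000024 × 5000) = 0.988072
R(D) = exp(−0.000055 × 5000) = 0.759572
R(E) = exp(−0.000022 × 5000) = 0.895834
Series (C and D): 0.988072 × 0.759572 = 0.750512
Parallel (B and [0.750512]): 1 − (1 − 0.774916)(1 − 0.750512) = 0.943844
Series ([0.943844] and E): 0.943844 × 0.895834 = 0.845528
Parallel (A and [0.845528]): 1 − (1 − 0.806541)(1 − 0.845528) = 0.9701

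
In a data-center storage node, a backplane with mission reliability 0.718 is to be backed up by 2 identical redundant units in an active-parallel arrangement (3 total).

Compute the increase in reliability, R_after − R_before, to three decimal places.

0.260

R_before = 0.718
R_after = 1 − (1 − 0.718)^3 = 0.978
ΔR = 0.978 − 0.718 = 0.260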